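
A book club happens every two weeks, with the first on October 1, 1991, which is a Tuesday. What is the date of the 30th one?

The 30th occurrence is 29 intervals after the first: 29 × 14 = 406 days after October 1, 1991.
October has 31 days — 30 days to the end of October leaves 376.
November has 30 days (346 left).
December has 31 days (315 left).
January has 31 days (284 left).
February has 29 days (255 left).
March has 31 days (224 left).
April has 30 days (194 left).
May has 31 days (163 left).
June has 30 days (133 left).
July has 31 days (102 left).
August has 31 days (71 left).
September has 30 days (41 left).
October has 31 days (10 left).
10 days into November → November 10, 1992.

November 10, 1992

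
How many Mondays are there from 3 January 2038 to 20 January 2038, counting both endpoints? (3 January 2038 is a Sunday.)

3

3 January 2038 is a Sunday; the first Monday on or after it is 4 January 2038 (1 day later).
From 4 January 2038 to 20 January 2038 is 20 − 4 = 16 days.
16 ÷ 7 = 2 full weeks with remainder 2, so 2 more Mondays after the first → 3.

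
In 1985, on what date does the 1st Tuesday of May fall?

The first Tuesday of May 1985 is May 7.

May 7, 1985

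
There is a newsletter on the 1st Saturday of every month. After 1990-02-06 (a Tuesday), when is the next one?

February 1990 starts on a Thursday, so its 1st Saturday is 1990-02-03 (2 days in).
That is not after 1990-02-06, so look at March 1990.
March 1990 starts on a Thursday, so its 1st Saturday is 1990-03-03 (2 days in).

1990-03-03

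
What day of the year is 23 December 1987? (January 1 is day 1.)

Days in months before December: 31 + 28 + 31 + 30 + 31 + 30 + 31 + 31 + 30 + 31 + 30 = 334.
Plus 23 days into December → day 357.

357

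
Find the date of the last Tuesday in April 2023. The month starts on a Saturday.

April 2023 begins on a Saturday, so the first Tuesday is April 4 (3 days later).
April 2023 has 30 days. Adding weeks: 4, 11, 18, 25 — the last one ≤ 30 is the 25th.

2023-04-25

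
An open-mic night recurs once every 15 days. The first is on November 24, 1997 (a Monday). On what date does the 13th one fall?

The 13th occurrence is 12 intervals after the first: 12 × 15 = 180 days after November 24, 1997.
November has 30 days — 6 days to the end of November leaves 174.
December has 31 days (143 left).
January has 31 days (112 left).
February has 28 days (84 left).
March has 31 days (53 left).
April has 30 days (23 left).
23 days into May → May 23, 1998.

May 23, 1998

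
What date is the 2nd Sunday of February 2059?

2059-02-09

February 2059 begins on a Saturday, so the first Sunday is February 2 (1 day later).
The 2nd Sunday is 1 weeks later: 2 + 7 = 9.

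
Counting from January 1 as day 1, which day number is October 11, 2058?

Days in months before October: 31 + 28 + 31 + 30 + 31 + 30 + 31 + 31 + 30 = 273.
Plus 11 days into October → day 284.

284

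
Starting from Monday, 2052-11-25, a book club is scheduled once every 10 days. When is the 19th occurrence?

2053-05-24

The 19th occurrence is 18 intervals after the first: 18 × 10 = 180 days after 2052-11-25.
November has 30 days — 5 days to the end of November leaves 175.
December has 31 days (144 left).
January has 31 days (113 left).
February has 28 days (85 left).
March has 31 days (54 left).
April has 30 days (24 left).
24 days into May → 2053-05-24.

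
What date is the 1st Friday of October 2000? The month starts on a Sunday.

October 6, 2000

October 2000 begins on a Sunday, so the first Friday is October 6 (5 days later).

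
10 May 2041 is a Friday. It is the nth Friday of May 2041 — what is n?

2nd

Day 10 falls in week ⌈10/7⌉ of the month.
Days 1–7 hold the 1st Friday, 8–14 the 2nd, 15–21 the 3rd, 22–28 the 4th, 29–31 the 5th.
10 is in the range for the 2nd.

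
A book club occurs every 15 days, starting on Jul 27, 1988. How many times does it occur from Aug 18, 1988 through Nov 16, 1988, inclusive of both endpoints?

6

Occurrences land 15·i days after Jul 27, 1988 for i = 0, 1, 2, …
Aug 18, 1988 is 22 days after the start; 22 ÷ 15 = 1 remainder 7; since the remainder is 7, round up to i = 2. First occurrence in the window: #3 on Aug 26, 1988 (2×15 = 30 days in).
Nov 16, 1988 is 112 days after the start; 112 ÷ 15 = 7 remainder 7. Last occurrence in the window: #8 on Nov 9, 1988.
Occurrences #3 through #8: 6 in total.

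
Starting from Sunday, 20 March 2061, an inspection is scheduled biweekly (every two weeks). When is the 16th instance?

16 October 2061

The 16th occurrence is 15 intervals after the first: 15 × 14 = 210 days after 20 March 2061.
March has 31 days — 11 days to the end of March leaves 199.
April has 30 days (169 left).
May has 31 days (138 left).
June has 30 days (108 left).
July has 31 days (77 left).
August has 31 days (46 left).
September has 30 days (16 left).
16 days into October → 16 October 2061.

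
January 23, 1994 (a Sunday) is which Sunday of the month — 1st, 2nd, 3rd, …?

Day 23 falls in week ⌈23/7⌉ of the month.
Days 1–7 hold the 1st Sunday, 8–14 the 2nd, 15–21 the 3rd, 22–28 the 4th, 29–31 the 5th.
23 is in the range for the 4th.

4th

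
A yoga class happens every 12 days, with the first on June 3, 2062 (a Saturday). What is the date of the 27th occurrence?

The 27th occurrence is 26 intervals after the first: 26 × 12 = 312 days after June 3, 2062.
June has 30 days — 27 days to the end of June leaves 285.
July has 31 days (254 left).
August has 31 days (223 left).
September has 30 days (193 left).
October has 31 days (162 left).
November has 30 days (132 left).
December has 31 days (101 left).
January has 31 days (70 left).
February has 28 days (42 left).
March has 31 days (11 left).
11 days into April → April 11, 2063.

April 11, 2063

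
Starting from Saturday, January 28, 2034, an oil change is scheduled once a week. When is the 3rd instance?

The 3rd occurrence is 2 intervals after the first: 2 × 7 = 14 days after January 28, 2034.
January has 31 days — 3 days to the end of January leaves 11.
11 days into February → February 11, 2034.

February 11, 2034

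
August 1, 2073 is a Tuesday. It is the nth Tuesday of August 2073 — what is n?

1st

Day 1 falls in week ⌈1/7⌉ of the month.
Days 1–7 hold the 1st Tuesday, 8–14 the 2nd, 15–21 the 3rd, 22–28 the 4th, 29–31 the 5th.
1 is in the range for the 1st.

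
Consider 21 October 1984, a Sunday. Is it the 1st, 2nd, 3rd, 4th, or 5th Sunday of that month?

Day 21 falls in week ⌈21/7⌉ of the month.
Days 1–7 hold the 1st Sunday, 8–14 the 2nd, 15–21 the 3rd, 22–28 the 4th, 29–31 the 5th.
21 is in the range for the 3rd.

3rd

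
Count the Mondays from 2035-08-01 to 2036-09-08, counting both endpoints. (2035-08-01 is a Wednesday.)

58

2035-08-01 is a Wednesday; the first Monday on or after it is 2035-08-06 (5 days later).
From 2035-08-06 to 2036-09-08: 147 + 252 = 399 days (rest of 2035, to 2036-09-08 in 2036).
399 ÷ 7 = 57 full weeks with remainder 0, so 57 more Mondays after the first → 58.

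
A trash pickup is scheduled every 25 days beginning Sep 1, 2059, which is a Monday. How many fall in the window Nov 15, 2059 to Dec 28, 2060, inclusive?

Occurrences land 25·i days after Sep 1, 2059 for i = 0, 1, 2, …
Nov 15, 2059 is 75 days after the start; 75 ÷ 25 = 3 remainder 0. First occurrence in the window: #4 on Nov 15, 2059 (3×25 = 75 days in).
Dec 28, 2060 is 484 days after the start; 484 ÷ 25 = 19 remainder 9. Last occurrence in the window: #20 on Dec 19, 2060.
Occurrences #4 through #20: 17 in total.

17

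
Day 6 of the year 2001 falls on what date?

6 January 2001

6 into January → January 6.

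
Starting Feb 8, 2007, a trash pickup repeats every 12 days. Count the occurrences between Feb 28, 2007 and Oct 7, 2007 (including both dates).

19

Occurrences land 12·i days after Feb 8, 2007 for i = 0, 1, 2, …
Feb 28, 2007 is 20 days after the start; 20 ÷ 12 = 1 remainder 8; since the remainder is 8, round up to i = 2. First occurrence in the window: #3 on Mar 4, 2007 (2×12 = 24 days in).
Oct 7, 2007 is 241 days after the start; 241 ÷ 12 = 20 remainder 1. Last occurrence in the window: #21 on Oct 6, 2007.
Occurrences #3 through #21: 19 in total.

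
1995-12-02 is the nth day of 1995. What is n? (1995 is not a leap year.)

336

Days in months before December: 31 + 28 + 31 + 30 + 31 + 30 + 31 + 31 + 30 + 31 + 30 = 334.
Plus 2 days into December → day 336.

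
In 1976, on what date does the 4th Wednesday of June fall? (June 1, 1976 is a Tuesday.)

June 23, 1976

June 1976 begins on a Tuesday, so the first Wednesday is June 2 (1 day later).
The 4th Wednesday is 3 weeks later: 2 + 21 = 23.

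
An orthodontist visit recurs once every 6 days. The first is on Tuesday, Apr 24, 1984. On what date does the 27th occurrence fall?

The 27th occurrence is 26 intervals after the first: 26 × 6 = 156 days after Apr 24, 1984.
Apr has 30 days — 6 days to the end of Apr leaves 150.
May has 31 days (119 left).
Jun has 30 days (89 left).
Jul has 31 days (58 left).
Aug has 31 days (27 left).
27 days into Sep → Sep 27, 1984.

Sep 27, 1984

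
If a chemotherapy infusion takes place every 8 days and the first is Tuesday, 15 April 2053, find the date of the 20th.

14 September 2053

The 20th occurrence is 19 intervals after the first: 19 × 8 = 152 days after 15 April 2053.
April has 30 days — 15 days to the end of April leaves 137.
May has 31 days (106 left).
June has 30 days (76 left).
July has 31 days (45 left).
August has 31 days (14 left).
14 days into September → 14 September 2053.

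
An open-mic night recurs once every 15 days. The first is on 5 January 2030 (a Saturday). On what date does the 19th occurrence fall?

2 October 2030

The 19th occurrence is 18 intervals after the first: 18 × 15 = 270 days after 5 January 2030.
January has 31 days — 26 days to the end of January leaves 244.
February has 28 days (216 left).
March has 31 days (185 left).
April has 30 days (155 left).
May has 31 days (124 left).
June has 30 days (94 left).
July has 31 days (63 left).
August has 31 days (32 left).
September has 30 days (2 left).
2 days into October → 2 October 2030.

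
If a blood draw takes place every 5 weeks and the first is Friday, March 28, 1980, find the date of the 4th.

July 11, 1980

The 4th occurrence is 3 intervals after the first: 3 × 35 = 105 days after March 28, 1980.
March has 31 days — 3 days to the end of March leaves 102.
April has 30 days (72 left).
May has 31 days (41 left).
June has 30 days (11 left).
11 days into July → July 11, 1980.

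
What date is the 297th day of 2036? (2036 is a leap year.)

January has 31 days (297 − 31 = 266 remain).
February has 29 days (266 − 29 = 237 remain).
March has 31 days (237 − 31 = 206 remain).
April has 30 days (206 − 30 = 176 remain).
May has 31 days (176 − 31 = 145 remain).
June has 30 days (145 − 30 = 115 remain).
July has 31 days (115 − 31 = 84 remain).
August has 31 days (84 − 31 = 53 remain).
September has 30 days (53 − 30 = 23 remain).
23 into October → October 23.

2036-10-23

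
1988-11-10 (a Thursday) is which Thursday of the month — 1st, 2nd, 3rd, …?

Day 10 falls in week ⌈10/7⌉ of the month.
Days 1–7 hold the 1st Thursday, 8–14 the 2nd, 15–21 the 3rd, 22–28 the 4th, 29–31 the 5th.
10 is in the range for the 2nd.

2nd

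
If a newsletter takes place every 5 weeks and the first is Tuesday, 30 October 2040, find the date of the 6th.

23 April 2041

The 6th occurrence is 5 intervals after the first: 5 × 35 = 175 days after 30 October 2040.
October has 31 days — 1 day to the end of October leaves 174.
November has 30 days (144 left).
December has 31 days (113 left).
January has 31 days (82 left).
February has 28 days (54 left).
March has 31 days (23 left).
23 days into April → 23 April 2041.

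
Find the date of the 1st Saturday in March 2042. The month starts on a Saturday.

1 March 2042

March 2042 begins on a Saturday, so the first Saturday is March 1.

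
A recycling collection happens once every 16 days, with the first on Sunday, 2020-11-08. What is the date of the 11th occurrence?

The 11th occurrence is 10 intervals after the first: 10 × 16 = 160 days after 2020-11-08.
November has 30 days — 22 days to the end of November leaves 138.
December has 31 days (107 left).
January has 31 days (76 left).
February has 28 days (48 left).
March has 31 days (17 left).
17 days into April → 2021-04-17.

2021-04-17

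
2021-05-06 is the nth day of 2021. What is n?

126

Days in months before May: 31 + 28 + 31 + 30 = 120.
Plus 6 days into May → day 126.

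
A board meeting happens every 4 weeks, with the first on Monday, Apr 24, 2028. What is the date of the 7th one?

Oct 9, 2028

The 7th occurrence is 6 intervals after the first: 6 × 28 = 168 days after Apr 24, 2028.
Apr has 30 days — 6 days to the end of Apr leaves 162.
May has 31 days (131 left).
Jun has 30 days (101 left).
Jul has 31 days (70 left).
Aug has 31 days (39 left).
Sep has 30 days (9 left).
9 days into Oct → Oct 9, 2028.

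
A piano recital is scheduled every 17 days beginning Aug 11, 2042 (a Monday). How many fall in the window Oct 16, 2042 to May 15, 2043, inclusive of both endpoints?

Occurrences land 17·i days after Aug 11, 2042 for i = 0, 1, 2, …
Oct 16, 2042 is 66 days after the start; 66 ÷ 17 = 3 remainder 15; since the remainder is 15, round up to i = 4. First occurrence in the window: #5 on Oct 18, 2042 (4×17 = 68 days in).
May 15, 2043 is 277 days after the start; 277 ÷ 17 = 16 remainder 5. Last occurrence in the window: #17 on May 10, 2043.
Occurrences #5 through #17: 13 in total.

13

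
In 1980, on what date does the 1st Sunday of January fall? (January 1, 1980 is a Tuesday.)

January 1980 begins on a Tuesday, so the first Sunday is January 6 (5 days later).

6 January 1980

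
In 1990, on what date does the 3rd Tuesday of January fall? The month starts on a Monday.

January 1990 begins on a Monday, so the first Tuesday is January 2 (1 day later).
The 3rd Tuesday is 2 weeks later: 2 + 14 = 16.

January 16, 1990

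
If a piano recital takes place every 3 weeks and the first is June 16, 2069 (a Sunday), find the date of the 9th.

December 1, 2069

The 9th occurrence is 8 intervals after the first: 8 × 21 = 168 days after June 16, 2069.
June has 30 days — 14 days to the end of June leaves 154.
July has 31 days (123 left).
August has 31 days (92 left).
September has 30 days (62 left).
October has 31 days (31 left).
November has 30 days (1 left).
1 day into December → December 1, 2069.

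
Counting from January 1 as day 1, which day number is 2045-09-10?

Days in months before September: 31 + 28 + 31 + 30 + 31 + 30 + 31 + 31 = 243.
Plus 10 days into September → day 253.

253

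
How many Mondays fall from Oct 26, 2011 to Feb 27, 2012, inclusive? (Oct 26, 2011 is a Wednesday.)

18

Oct 26, 2011 is a Wednesday; the first Monday on or after it is Oct 31, 2011 (5 days later).
From Oct 31, 2011 to Feb 27, 2012: 0 + 30 + 31 + 31 + 27 = 119 days (rest of Oct, Nov, Dec, Jan, Feb).
119 ÷ 7 = 17 full weeks with remainder 0, so 17 more Mondays after the first → 18.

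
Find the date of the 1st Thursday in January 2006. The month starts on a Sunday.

5 January 2006

January 2006 begins on a Sunday, so the first Thursday is January 5 (4 days later).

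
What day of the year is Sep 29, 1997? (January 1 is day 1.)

272

Days in months before Sep: 31 + 28 + 31 + 30 + 31 + 30 + 31 + 31 = 243.
Plus 29 days into Sep → day 272.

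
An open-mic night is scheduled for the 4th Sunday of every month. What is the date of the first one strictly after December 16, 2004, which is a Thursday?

December 26, 2004

December 2004 starts on a Wednesday; its first Sunday is the 5th, so the 4th Sunday is the 26th — December 26, 2004.
December 26, 2004 is after December 16, 2004, so that is the next one.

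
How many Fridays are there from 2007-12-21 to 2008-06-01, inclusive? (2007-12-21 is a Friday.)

24

2007-12-21 is a Friday; the first Friday on or after it is 2007-12-21.
From 2007-12-21 to 2008-06-01: 10 + 31 + 29 + 31 + 30 + 31 + 1 = 163 days (rest of December, January, February, March, April, May, June).
163 ÷ 7 = 23 full weeks with remainder 2, so 23 more Fridays after the first → 24.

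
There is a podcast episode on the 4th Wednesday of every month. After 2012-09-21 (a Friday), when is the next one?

September 2012 starts on a Saturday; its first Wednesday is the 5th, so the 4th Wednesday is the 26th — 2012-09-26.
2012-09-26 is after 2012-09-21, so that is the next one.

2012-09-26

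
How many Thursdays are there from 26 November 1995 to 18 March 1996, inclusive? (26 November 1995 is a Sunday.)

16

26 November 1995 is a Sunday; the first Thursday on or after it is 30 November 1995 (4 days later).
From 30 November 1995 to 18 March 1996: 0 + 31 + 31 + 29 + 18 = 109 days (rest of November, December, January, February, March).
109 ÷ 7 = 15 full weeks with remainder 4, so 15 more Thursdays after the first → 16.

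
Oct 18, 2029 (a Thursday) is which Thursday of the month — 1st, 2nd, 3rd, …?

3rd

Day 18 falls in week ⌈18/7⌉ of the month.
Days 1–7 hold the 1st Thursday, 8–14 the 2nd, 15–21 the 3rd, 22–28 the 4th, 29–31 the 5th.
18 is in the range for the 3rd.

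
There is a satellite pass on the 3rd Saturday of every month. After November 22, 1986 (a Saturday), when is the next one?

December 20, 1986

November 1986 starts on a Saturday; its first Saturday is the 1st, so the 3rd Saturday is the 15th — November 15, 1986.
That is not after November 22, 1986, so look at December 1986.
December 1986 starts on a Monday; its first Saturday is the 6th, so the 3rd Saturday is the 20th — December 20, 1986.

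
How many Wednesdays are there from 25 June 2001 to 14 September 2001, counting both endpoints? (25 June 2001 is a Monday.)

25 June 2001 is a Monday; the first Wednesday on or after it is 27 June 2001 (2 days later).
From 27 June 2001 to 14 September 2001: 3 + 31 + 31 + 14 = 79 days (rest of June, July, August, September).
79 ÷ 7 = 11 full weeks with remainder 2, so 11 more Wednesdays after the first → 12.

12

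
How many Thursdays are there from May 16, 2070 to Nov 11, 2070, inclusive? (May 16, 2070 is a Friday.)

25

May 16, 2070 is a Friday; the first Thursday on or after it is May 22, 2070 (6 days later).
From May 22, 2070 to Nov 11, 2070: 9 + 30 + 31 + 31 + 30 + 31 + 11 = 173 days (rest of May, Jun, Jul, Aug, Sep, Oct, Nov).
173 ÷ 7 = 24 full weeks with remainder 5, so 24 more Thursdays after the first → 25.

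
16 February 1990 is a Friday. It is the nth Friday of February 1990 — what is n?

Day 16 falls in week ⌈16/7⌉ of the month.
Days 1–7 hold the 1st Friday, 8–14 the 2nd, 15–21 the 3rd, 22–28 the 4th, 29–31 the 5th.
16 is in the range for the 3rd.

3rd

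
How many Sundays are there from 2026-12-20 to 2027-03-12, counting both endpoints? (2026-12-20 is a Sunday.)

12

2026-12-20 is a Sunday; the first Sunday on or after it is 2026-12-20.
From 2026-12-20 to 2027-03-12: 11 + 31 + 28 + 12 = 82 days (rest of December, January, February, March).
82 ÷ 7 = 11 full weeks with remainder 5, so 11 more Sundays after the first → 12.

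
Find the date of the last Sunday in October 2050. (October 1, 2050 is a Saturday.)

30 October 2050

October 2050 begins on a Saturday, so the first Sunday is October 2 (1 day later).
October 2050 has 31 days. Adding weeks: 2, 9, 16, 23, 30 — the last one ≤ 31 is the 30th.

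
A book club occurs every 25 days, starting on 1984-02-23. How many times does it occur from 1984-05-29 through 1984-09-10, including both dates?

Occurrences land 25·i days after 1984-02-23 for i = 0, 1, 2, …
1984-05-29 is 96 days after the start; 96 ÷ 25 = 3 remainder 21; since the remainder is 21, round up to i = 4. First occurrence in the window: #5 on 1984-06-02 (4×25 = 100 days in).
1984-09-10 is 200 days after the start; 200 ÷ 25 = 8 remainder 0. Last occurrence in the window: #9 on 1984-09-10.
Occurrences #5 through #9: 5 in total.

5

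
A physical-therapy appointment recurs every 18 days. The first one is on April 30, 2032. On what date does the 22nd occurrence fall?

The 22nd occurrence is 21 intervals after the first: 21 × 18 = 378 days after April 30, 2032.
April has 30 days — 0 days to the end of April leaves 378.
May has 31 days (347 left).
June has 30 days (317 left).
July has 31 days (286 left).
August has 31 days (255 left).
September has 30 days (225 left).
October has 31 days (194 left).
November has 30 days (164 left).
December has 31 days (133 left).
January has 31 days (102 left).
February has 28 days (74 left).
March has 31 days (43 left).
April has 30 days (13 left).
13 days into May → May 13, 2033.

May 13, 2033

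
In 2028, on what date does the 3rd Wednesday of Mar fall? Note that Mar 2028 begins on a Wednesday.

Mar 2028 begins on a Wednesday, so the first Wednesday is Mar 1.
The 3rd Wednesday is 2 weeks later: 1 + 14 = 15.

Mar 15, 2028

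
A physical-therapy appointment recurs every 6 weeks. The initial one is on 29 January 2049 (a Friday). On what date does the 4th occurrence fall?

4 June 2049

The 4th occurrence is 3 intervals after the first: 3 × 42 = 126 days after 29 January 2049.
January has 31 days — 2 days to the end of January leaves 124.
February has 28 days (96 left).
March has 31 days (65 left).
April has 30 days (35 left).
May has 31 days (4 left).
4 days into June → 4 June 2049.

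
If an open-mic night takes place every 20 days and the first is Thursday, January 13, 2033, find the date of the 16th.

The 16th occurrence is 15 intervals after the first: 15 × 20 = 300 days after January 13, 2033.
January has 31 days — 18 days to the end of January leaves 282.
February has 28 days (254 left).
March has 31 days (223 left).
April has 30 days (193 left).
May has 31 days (162 left).
June has 30 days (132 left).
July has 31 days (101 left).
August has 31 days (70 left).
September has 30 days (40 left).
October has 31 days (9 left).
9 days into November → November 9, 2033.

November 9, 2033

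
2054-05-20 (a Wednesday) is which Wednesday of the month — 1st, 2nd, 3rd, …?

3rd

Day 20 falls in week ⌈20/7⌉ of the month.
Days 1–7 hold the 1st Wednesday, 8–14 the 2nd, 15–21 the 3rd, 22–28 the 4th, 29–31 the 5th.
20 is in the range for the 3rd.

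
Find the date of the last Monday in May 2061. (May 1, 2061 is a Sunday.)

2061-05-30

May 2061 begins on a Sunday, so the first Monday is May 2 (1 day later).
May 2061 has 31 days. Adding weeks: 2, 9, 16, 23, 30 — the last one ≤ 31 is the 30th.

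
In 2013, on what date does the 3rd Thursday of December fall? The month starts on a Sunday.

19 December 2013

December 2013 begins on a Sunday, so the first Thursday is December 5 (4 days later).
The 3rd Thursday is 2 weeks later: 5 + 14 = 19.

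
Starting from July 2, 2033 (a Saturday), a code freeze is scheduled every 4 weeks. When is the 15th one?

The 15th occurrence is 14 intervals after the first: 14 × 28 = 392 days after July 2, 2033.
July has 31 days — 29 days to the end of July leaves 363.
August has 31 days (332 left).
September has 30 days (302 left).
October has 31 days (271 left).
November has 30 days (241 left).
December has 31 days (210 left).
January has 31 days (179 left).
February has 28 days (151 left).
March has 31 days (120 left).
April has 30 days (90 left).
May has 31 days (59 left).
June has 30 days (29 left).
29 days into July → July 29, 2034.

July 29, 2034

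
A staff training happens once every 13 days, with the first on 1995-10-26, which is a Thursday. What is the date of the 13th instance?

1996-03-30

The 13th occurrence is 12 intervals after the first: 12 × 13 = 156 days after 1995-10-26.
October has 31 days — 5 days to the end of October leaves 151.
November has 30 days (121 left).
December has 31 days (90 left).
January has 31 days (59 left).
February has 29 days (30 left).
30 days into March → 1996-03-30.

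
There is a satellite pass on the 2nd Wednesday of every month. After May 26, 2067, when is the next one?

May 2067 starts on a Sunday; its first Wednesday is the 4th, so the 2nd Wednesday is the 11th — May 11, 2067.
That is not after May 26, 2067, so look at June 2067.
June 2067 starts on a Wednesday; its first Wednesday is the 1st, so the 2nd Wednesday is the 8th — June 8, 2067.

June 8, 2067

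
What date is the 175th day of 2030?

January has 31 days (175 − 31 = 144 remain).
February has 28 days (144 − 28 = 116 remain).
March has 31 days (116 − 31 = 85 remain).
April has 30 days (85 − 30 = 55 remain).
May has 31 days (55 − 31 = 24 remain).
24 into June → June 24.

June 24, 2030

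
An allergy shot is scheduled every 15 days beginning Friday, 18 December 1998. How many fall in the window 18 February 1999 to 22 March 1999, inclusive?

Occurrences land 15·i days after 18 December 1998 for i = 0, 1, 2, …
18 February 1999 is 62 days after the start; 62 ÷ 15 = 4 remainder 2; since the remainder is 2, round up to i = 5. First occurrence in the window: #6 on 3 March 1999 (5×15 = 75 days in).
22 March 1999 is 94 days after the start; 94 ÷ 15 = 6 remainder 4. Last occurrence in the window: #7 on 18 March 1999.
Occurrences #6 through #7: 2 in total.

2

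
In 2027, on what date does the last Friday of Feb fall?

Feb 26, 2027

Feb 2027 begins on a Monday, so the first Friday is Feb 5 (4 days later).
Feb 2027 has 28 days. Adding weeks: 5, 12, 19, 26 — the last one ≤ 28 is the 26th.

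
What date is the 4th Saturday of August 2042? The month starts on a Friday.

August 2042 begins on a Friday, so the first Saturday is August 2 (1 day later).
The 4th Saturday is 3 weeks later: 2 + 21 = 23.

23 August 2042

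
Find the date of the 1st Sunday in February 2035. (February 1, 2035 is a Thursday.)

February 2035 begins on a Thursday, so the first Sunday is February 4 (3 days later).

4 February 2035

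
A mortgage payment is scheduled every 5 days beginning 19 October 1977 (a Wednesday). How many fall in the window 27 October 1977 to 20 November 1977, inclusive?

Occurrences land 5·i days after 19 October 1977 for i = 0, 1, 2, …
27 October 1977 is 8 days after the start; 8 ÷ 5 = 1 remainder 3; since the remainder is 3, round up to i = 2. First occurrence in the window: #3 on 29 October 1977 (2×5 = 10 days in).
20 November 1977 is 32 days after the start; 32 ÷ 5 = 6 remainder 2. Last occurrence in the window: #7 on 18 November 1977.
Occurrences #3 through #7: 5 in total.

5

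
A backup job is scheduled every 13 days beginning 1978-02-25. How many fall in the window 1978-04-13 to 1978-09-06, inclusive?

Occurrences land 13·i days after 1978-02-25 for i = 0, 1, 2, …
1978-04-13 is 47 days after the start; 47 ÷ 13 = 3 remainder 8; since the remainder is 8, round up to i = 4. First occurrence in the window: #5 on 1978-04-18 (4×13 = 52 days in).
1978-09-06 is 193 days after the start; 193 ÷ 13 = 14 remainder 11. Last occurrence in the window: #15 on 1978-08-26.
Occurrences #5 through #15: 11 in total.

11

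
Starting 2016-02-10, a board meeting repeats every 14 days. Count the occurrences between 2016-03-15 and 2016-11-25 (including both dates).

Occurrences land 14·i days after 2016-02-10 for i = 0, 1, 2, …
2016-03-15 is 34 days after the start; 34 ÷ 14 = 2 remainder 6; since the remainder is 6, round up to i = 3. First occurrence in the window: #4 on 2016-03-23 (3×14 = 42 days in).
2016-11-25 is 289 days after the start; 289 ÷ 14 = 20 remainder 9. Last occurrence in the window: #21 on 2016-11-16.
Occurrences #4 through #21: 18 in total.

18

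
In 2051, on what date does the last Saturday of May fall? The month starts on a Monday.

May 2051 begins on a Monday, so the first Saturday is May 6 (5 days later).
May 2051 has 31 days. Adding weeks: 6, 13, 20, 27 — the last one ≤ 31 is the 27th.

2051-05-27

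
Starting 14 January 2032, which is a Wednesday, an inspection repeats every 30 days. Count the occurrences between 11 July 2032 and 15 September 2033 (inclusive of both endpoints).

15

Occurrences land 30·i days after 14 January 2032 for i = 0, 1, 2, …
11 July 2032 is 179 days after the start; 179 ÷ 30 = 5 remainder 29; since the remainder is 29, round up to i = 6. First occurrence in the window: #7 on 12 July 2032 (6×30 = 180 days in).
15 September 2033 is 610 days after the start; 610 ÷ 30 = 20 remainder 10. Last occurrence in the window: #21 on 5 September 2033.
Occurrences #7 through #21: 15 in total.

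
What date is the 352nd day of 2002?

December 18, 2002

January has 31 days (352 − 31 = 321 remain).
February has 28 days (321 − 28 = 293 remain).
March has 31 days (293 − 31 = 262 remain).
April has 30 days (262 − 30 = 232 remain).
May has 31 days (232 − 31 = 201 remain).
June has 30 days (201 − 30 = 171 remain).
July has 31 days (171 − 31 = 140 remain).
August has 31 days (140 − 31 = 109 remain).
September has 30 days (109 − 30 = 79 remain).
October has 31 days (79 − 31 = 48 remain).
November has 30 days (48 − 30 = 18 remain).
18 into December → December 18.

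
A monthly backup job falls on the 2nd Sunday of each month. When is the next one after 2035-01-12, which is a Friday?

2035-01-14

January 2035 starts on a Monday; its first Sunday is the 7th, so the 2nd Sunday is the 14th — 2035-01-14.
2035-01-14 is after 2035-01-12, so that is the next one.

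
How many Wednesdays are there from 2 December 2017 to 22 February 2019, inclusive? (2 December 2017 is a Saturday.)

2 December 2017 is a Saturday; the first Wednesday on or after it is 6 December 2017 (4 days later).
From 6 December 2017 to 22 February 2019: 25 + 365 + 53 = 443 days (rest of 2017, 2018, to 22 February 2019 in 2019).
443 ÷ 7 = 63 full weeks with remainder 2, so 63 more Wednesdays after the first → 64.

64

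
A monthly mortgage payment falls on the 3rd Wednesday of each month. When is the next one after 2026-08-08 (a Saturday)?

August 2026 starts on a Saturday; its first Wednesday is the 5th, so the 3rd Wednesday is the 19th — 2026-08-19.
2026-08-19 is after 2026-08-08, so that is the next one.

2026-08-19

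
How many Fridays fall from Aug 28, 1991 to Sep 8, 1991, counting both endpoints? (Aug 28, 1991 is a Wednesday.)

Aug 28, 1991 is a Wednesday; the first Friday on or after it is Aug 30, 1991 (2 days later).
From Aug 30, 1991 to Sep 8, 1991: 1 + 8 = 9 days (rest of Aug, Sep).
9 ÷ 7 = 1 full weeks with remainder 2, so 1 more Fridays after the first → 2.

2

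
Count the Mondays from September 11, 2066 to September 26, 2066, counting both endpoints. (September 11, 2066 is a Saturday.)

September 11, 2066 is a Saturday; the first Monday on or after it is September 13, 2066 (2 days later).
From September 13, 2066 to September 26, 2066 is 26 − 13 = 13 days.
13 ÷ 7 = 1 full weeks with remainder 6, so 1 more Mondays after the first → 2.

2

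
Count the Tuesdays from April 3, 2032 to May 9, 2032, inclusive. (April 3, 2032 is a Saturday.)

5

April 3, 2032 is a Saturday; the first Tuesday on or after it is April 6, 2032 (3 days later).
From April 6, 2032 to May 9, 2032: 24 + 9 = 33 days (rest of April, May).
33 ÷ 7 = 4 full weeks with remainder 5, so 4 more Tuesdays after the first → 5.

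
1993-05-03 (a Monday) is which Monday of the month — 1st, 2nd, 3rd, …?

Day 3 falls in week ⌈3/7⌉ of the month.
Days 1–7 hold the 1st Monday, 8–14 the 2nd, 15–21 the 3rd, 22–28 the 4th, 29–31 the 5th.
3 is in the range for the 1st.

1st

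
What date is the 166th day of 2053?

Jan has 31 days (166 − 31 = 135 remain).
Feb has 28 days (135 − 28 = 107 remain).
Mar has 31 days (107 − 31 = 76 remain).
Apr has 30 days (76 − 30 = 46 remain).
May has 31 days (46 − 31 = 15 remain).
15 into Jun → Jun 15.

Jun 15, 2053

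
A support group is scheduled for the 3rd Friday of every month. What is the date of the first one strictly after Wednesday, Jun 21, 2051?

Jun 2051 starts on a Thursday; its first Friday is the 2nd, so the 3rd Friday is the 16th — Jun 16, 2051.
That is not after Jun 21, 2051, so look at Jul 2051.
Jul 2051 starts on a Saturday; its first Friday is the 7th, so the 3rd Friday is the 21st — Jul 21, 2051.

Jul 21, 2051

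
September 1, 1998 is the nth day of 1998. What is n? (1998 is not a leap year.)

Days in months before September: 31 + 28 + 31 + 30 + 31 + 30 + 31 + 31 = 243.
Plus 1 day into September → day 244.

244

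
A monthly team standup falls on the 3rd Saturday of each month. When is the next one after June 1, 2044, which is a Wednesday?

June 18, 2044

June 2044 starts on a Wednesday; its first Saturday is the 4th, so the 3rd Saturday is the 18th — June 18, 2044.
June 18, 2044 is after June 1, 2044, so that is the next one.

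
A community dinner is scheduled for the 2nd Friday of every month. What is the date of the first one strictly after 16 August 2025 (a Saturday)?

12 September 2025

August 2025 starts on a Friday; its first Friday is the 1st, so the 2nd Friday is the 8th — 8 August 2025.
That is not after 16 August 2025, so look at September 2025.
September 2025 starts on a Monday; its first Friday is the 5th, so the 2nd Friday is the 12th — 12 September 2025.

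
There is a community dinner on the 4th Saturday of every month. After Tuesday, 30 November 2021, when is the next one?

November 2021 starts on a Monday; its first Saturday is the 6th, so the 4th Saturday is the 27th — 27 November 2021.
That is not after 30 November 2021, so look at December 2021.
December 2021 starts on a Wednesday; its first Saturday is the 4th, so the 4th Saturday is the 25th — 25 December 2021.

25 December 2021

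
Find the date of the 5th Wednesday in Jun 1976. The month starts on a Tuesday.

Jun 1976 begins on a Tuesday, so the first Wednesday is Jun 2 (1 day later).
The 5th Wednesday is 4 weeks later: 2 + 28 = 30.

Jun 30, 1976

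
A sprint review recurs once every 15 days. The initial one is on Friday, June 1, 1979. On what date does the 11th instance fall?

October 29, 1979

The 11th occurrence is 10 intervals after the first: 10 × 15 = 150 days after June 1, 1979.
June has 30 days — 29 days to the end of June leaves 121.
July has 31 days (90 left).
August has 31 days (59 left).
September has 30 days (29 left).
29 days into October → October 29, 1979.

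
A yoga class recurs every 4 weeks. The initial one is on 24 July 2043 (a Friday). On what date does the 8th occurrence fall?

The 8th occurrence is 7 intervals after the first: 7 × 28 = 196 days after 24 July 2043.
July has 31 days — 7 days to the end of July leaves 189.
August has 31 days (158 left).
September has 30 days (128 left).
October has 31 days (97 left).
November has 30 days (67 left).
December has 31 days (36 left).
January has 31 days (5 left).
5 days into February → 5 February 2044.

5 February 2044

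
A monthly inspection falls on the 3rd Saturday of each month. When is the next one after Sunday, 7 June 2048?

20 June 2048

June 2048 starts on a Monday; its first Saturday is the 6th, so the 3rd Saturday is the 20th — 20 June 2048.
20 June 2048 is after 7 June 2048, so that is the next one.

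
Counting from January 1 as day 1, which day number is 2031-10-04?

277

Days in months before October: 31 + 28 + 31 + 30 + 31 + 30 + 31 + 31 + 30 = 273.
Plus 4 days into October → day 277.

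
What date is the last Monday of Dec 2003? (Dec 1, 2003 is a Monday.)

Dec 2003 begins on a Monday, so the first Monday is Dec 1.
Dec 2003 has 31 days. Adding weeks: 1, 8, 15, 22, 29 — the last one ≤ 31 is the 29th.

Dec 29, 2003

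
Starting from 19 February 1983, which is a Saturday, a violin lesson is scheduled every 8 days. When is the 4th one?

15 March 1983

The 4th occurrence is 3 intervals after the first: 3 × 8 = 24 days after 19 February 1983.
February has 28 days — 9 days to the end of February leaves 15.
15 days into March → 15 March 1983.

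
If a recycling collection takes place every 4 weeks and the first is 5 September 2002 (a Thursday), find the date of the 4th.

The 4th occurrence is 3 intervals after the first: 3 × 28 = 84 days after 5 September 2002.
September has 30 days — 25 days to the end of September leaves 59.
October has 31 days (28 left).
28 days into November → 28 November 2002.

28 November 2002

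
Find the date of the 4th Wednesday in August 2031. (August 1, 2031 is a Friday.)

August 2031 begins on a Friday, so the first Wednesday is August 6 (5 days later).
The 4th Wednesday is 3 weeks later: 6 + 21 = 27.

27 August 2031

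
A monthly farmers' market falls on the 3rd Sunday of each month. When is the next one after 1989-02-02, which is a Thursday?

February 1989 starts on a Wednesday; its first Sunday is the 5th, so the 3rd Sunday is the 19th — 1989-02-19.
1989-02-19 is after 1989-02-02, so that is the next one.

1989-02-19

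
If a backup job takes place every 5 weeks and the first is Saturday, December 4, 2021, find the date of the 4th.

The 4th occurrence is 3 intervals after the first: 3 × 35 = 105 days after December 4, 2021.
December has 31 days — 27 days to the end of December leaves 78.
January has 31 days (47 left).
February has 28 days (19 left).
19 days into March → March 19, 2022.

March 19, 2022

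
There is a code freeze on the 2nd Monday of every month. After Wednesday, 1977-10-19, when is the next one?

October 1977 starts on a Saturday; its first Monday is the 3rd, so the 2nd Monday is the 10th — 1977-10-10.
That is not after 1977-10-19, so look at November 1977.
November 1977 starts on a Tuesday; its first Monday is the 7th, so the 2nd Monday is the 14th — 1977-11-14.

1977-11-14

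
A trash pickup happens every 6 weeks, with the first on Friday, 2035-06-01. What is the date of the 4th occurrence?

The 4th occurrence is 3 intervals after the first: 3 × 42 = 126 days after 2035-06-01.
June has 30 days — 29 days to the end of June leaves 97.
July has 31 days (66 left).
August has 31 days (35 left).
September has 30 days (5 left).
5 days into October → 2035-10-05.

2035-10-05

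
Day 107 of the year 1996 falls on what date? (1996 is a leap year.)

1996-04-16

January has 31 days (107 − 31 = 76 remain).
February has 29 days (76 − 29 = 47 remain).
March has 31 days (47 − 31 = 16 remain).
16 into April → April 16.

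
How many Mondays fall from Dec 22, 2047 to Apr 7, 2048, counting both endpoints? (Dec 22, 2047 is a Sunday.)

16

Dec 22, 2047 is a Sunday; the first Monday on or after it is Dec 23, 2047 (1 day later).
From Dec 23, 2047 to Apr 7, 2048: 8 + 31 + 29 + 31 + 7 = 106 days (rest of Dec, Jan, Feb, Mar, Apr).
106 ÷ 7 = 15 full weeks with remainder 1, so 15 more Mondays after the first → 16.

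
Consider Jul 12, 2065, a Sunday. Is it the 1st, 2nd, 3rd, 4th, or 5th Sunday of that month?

Day 12 falls in week ⌈12/7⌉ of the month.
Days 1–7 hold the 1st Sunday, 8–14 the 2nd, 15–21 the 3rd, 22–28 the 4th, 29–31 the 5th.
12 is in the range for the 2nd.

2nd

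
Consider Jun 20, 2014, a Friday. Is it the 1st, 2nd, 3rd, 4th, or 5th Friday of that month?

3rd

Day 20 falls in week ⌈20/7⌉ of the month.
Days 1–7 hold the 1st Friday, 8–14 the 2nd, 15–21 the 3rd, 22–28 the 4th, 29–31 the 5th.
20 is in the range for the 3rd.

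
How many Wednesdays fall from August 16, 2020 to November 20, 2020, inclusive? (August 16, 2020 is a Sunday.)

August 16, 2020 is a Sunday; the first Wednesday on or after it is August 19, 2020 (3 days later).
From August 19, 2020 to November 20, 2020: 12 + 30 + 31 + 20 = 93 days (rest of August, September, October, November).
93 ÷ 7 = 13 full weeks with remainder 2, so 13 more Wednesdays after the first → 14.

14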